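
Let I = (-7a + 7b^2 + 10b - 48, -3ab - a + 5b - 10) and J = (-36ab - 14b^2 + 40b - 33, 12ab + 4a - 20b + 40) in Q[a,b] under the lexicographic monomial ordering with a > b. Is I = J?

No, the ideals differ.

For a fixed monomial order, each ideal has a unique reduced Gröbner basis; comparing bases decides equality.
Buchberger on the first generating set:
f_1 = -7a + 7b^2 + 10b - 48, LT = a.
f_2 = -3ab - a + 5b - 10, LT = ab.

S(f_1,f_2): lcm = ab. S = -1/3a - b^3 - 10/7b^2 + 179/21b - 10/3.
  leading term a: subtract (1/21)·f_1 from -1/3a - b^3 - 10/7b^2 + 179/21b - 10/3 → -b^3 - 37/21b^2 + 169/21b - 22/21
  leading term b^3: no divisor's leading term divides it; move -b^3 to the remainder.
  leading term b^2: no divisor's leading term divides it; move -37/21b^2 to the remainder.
  leading term b: no divisor's leading term divides it; move 169/21b to the remainder.
  leading term 1: no divisor's leading term divides it; move -22/21 to the remainder.
  remainder -b^3 - 37/21b^2 + 169/21b - 22/21 ≠ 0; add g_3 = -b^3 - 37/21b^2 + 169/21b - 22/21 to the basis.

S(f_1,g_3): leading monomials are coprime, so the S-polynomial reduces to 0 (Buchberger's first criterion).
S(f_2,g_3): lcm = ab^3. S = -10/7ab^2 + 169/21ab - 22/21a - 5/3b^3 + 10/3b^2.
  leading term ab^2: subtract (10/49b^2)·f_1 from -10/7ab^2 + 169/21ab - 22/21a - 5/3b^3 + 10/3b^2 → 169/21ab - 22/21a - 10/7b^4 - 545/147b^3 + 1930/147b^2
  leading term ab: subtract (-169/147b)·f_1 from 169/21ab - 22/21a - 10/7b^4 - 545/147b^3 + 1930/147b^2 → -22/21a - 10/7b^4 + 638/147b^3 + 3620/147b^2 - 2704/49b
  leading term a: subtract (22/147)·f_1 from -22/21a - 10/7b^4 + 638/147b^3 + 3620/147b^2 - 2704/49b → -10/7b^4 + 638/147b^3 + 3466/147b^2 - 8332/147b + 352/49
  leading term b^4: subtract (10/7b)·g_3 from -10/7b^4 + 638/147b^3 + 3466/147b^2 - 8332/147b + 352/49 → 48/7b^3 + 592/49b^2 - 2704/49b + 352/49
  leading term b^3: subtract (-48/7)·g_3 from 48/7b^3 + 592/49b^2 - 2704/49b + 352/49 → 0
  remainder 0.

Every S-polynomial of the final basis reduces to 0, so we have a Gröbner basis.
Inter-reduce: drop elements whose leading term is divisible by another's, tail-reduce, and make monic.
Reduced Gröbner basis: {a - b^2 - 10/7b + 48/7, b^3 + 37/21b^2 - 169/21b + 22/21}.

Buchberger on the second generating set:
h_1 = -36ab - 14b^2 + 40b - 33, LT = ab.
h_2 = 12ab + 4a - 20b + 40, LT = ab.

S(h_1,h_2): lcm = ab. S = -1/3a + 7/18b^2 + 5/9b - 29/12.
  leading term a: no divisor's leading term divides it; move -1/3a to the remainder.
  leading term b^2: no divisor's leading term divides it; move 7/18b^2 to the remainder.
  leading term b: no divisor's leading term divides it; move 5/9b to the remainder.
  leading term 1: no divisor's leading term divides it; move -29/12 to the remainder.
  remainder -1/3a + 7/18b^2 + 5/9b - 29/12 ≠ 0; add k_3 = -1/3a + 7/18b^2 + 5/9b - 29/12 to the basis.

S(h_1,k_3): lcm = ab. S = 7/6b^3 + 37/18b^2 - 301/36b + 11/12.
  leading term b^3: no divisor's leading term divides it; move 7/6b^3 to the remainder.
  leading term b^2: no divisor's leading term divides it; move 37/18b^2 to the remainder.
  leading term b: no divisor's leading term divides it; move -301/36b to the remainder.
  leading term 1: no divisor's leading term divides it; move 11/12 to the remainder.
  remainder 7/6b^3 + 37/18b^2 - 301/36b + 11/12 ≠ 0; add k_4 = 7/6b^3 + 37/18b^2 - 301/36b + 11/12 to the basis.

S(h_2,k_3): lcm = ab. S = 1/3a + 7/6b^3 + 5/3b^2 - 107/12b + 10/3.
  leading term a: subtract (-1)·k_3 from 1/3a + 7/6b^3 + 5/3b^2 - 107/12b + 10/3 → 7/6b^3 + 37/18b^2 - 301/36b + 11/12
  leading term b^3: subtract (1)·k_4 from 7/6b^3 + 37/18b^2 - 301/36b + 11/12 → 0
  remainder 0.

S(h_1,k_4): lcm = ab^3. S = -37/21ab^2 + 43/6ab - 11/14a + 7/18b^4 - 10/9b^3 + 11/12b^2.
  leading term ab^2: subtract (37/756b)·h_1 from -37/21ab^2 + 43/6ab - 11/14a + 7/18b^4 - 10/9b^3 + 11/12b^2 → 43/6ab - 11/14a + 7/18b^4 - 23/54b^3 - 787/756b^2 + 407/252b
  leading term ab: subtract (-43/216)·h_1 from 43/6ab - 11/14a + 7/18b^4 - 23/54b^3 - 787/756b^2 + 407/252b → -11/14a + 7/18b^4 - 23/54b^3 - 1447/378b^2 + 7241/756b - 473/72
  leading term a: subtract (33/14)·k_3 from -11/14a + 7/18b^4 - 23/54b^3 - 1447/378b^2 + 7241/756b - 473/72 → 7/18b^4 - 23/54b^3 - 3587/756b^2 + 893/108b - 55/63
  leading term b^4: subtract (1/3b)·k_4 from 7/18b^4 - 23/54b^3 - 3587/756b^2 + 893/108b - 55/63 → -10/9b^3 - 370/189b^2 + 215/27b - 55/63
  leading term b^3: subtract (-20/21)·k_4 from -10/9b^3 - 370/189b^2 + 215/27b - 55/63 → 0
  remainder 0.

S(h_2,k_4): lcm = ab^3. S = -10/7ab^2 + 43/6ab - 11/14a - 5/3b^3 + 10/3b^2.
  leading term ab^2: subtract (5/126b)·h_1 from -10/7ab^2 + 43/6ab - 11/14a - 5/3b^3 + 10/3b^2 → 43/6ab - 11/14a - 10/9b^3 + 110/63b^2 + 55/42b
  leading term ab: subtract (-43/216)·h_1 from 43/6ab - 11/14a - 10/9b^3 + 110/63b^2 + 55/42b → -11/14a - 10/9b^3 - 787/756b^2 + 3505/378b - 473/72
  leading term a: subtract (33/14)·k_3 from -11/14a - 10/9b^3 - 787/756b^2 + 3505/378b - 473/72 → -10/9b^3 - 370/189b^2 + 215/27b - 55/63
  leading term b^3: subtract (-20/21)·k_4 from -10/9b^3 - 370/189b^2 + 215/27b - 55/63 → 0
  remainder 0.

S(k_3,k_4): leading monomials are coprime, so the S-polynomial reduces to 0 (Buchberger's first criterion).
Every S-polynomial of the final basis reduces to 0, so we have a Gröbner basis.
Inter-reduce: drop elements whose leading term is divisible by another's, tail-reduce, and make monic.
Reduced Gröbner basis: {a - 7/6b^2 - 5/3b + 29/4, b^3 + 37/21b^2 - 43/6b + 11/14}.

Since the reduced bases disagree, the two ideals are not the same.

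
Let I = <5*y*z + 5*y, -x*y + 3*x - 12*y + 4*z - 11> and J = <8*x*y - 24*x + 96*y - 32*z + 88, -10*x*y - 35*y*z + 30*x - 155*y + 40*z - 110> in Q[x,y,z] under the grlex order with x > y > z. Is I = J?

Equality of ideals is decidable: compute both reduced Gröbner bases (unique for the ordering) and check whether they agree.
Buchberger on the first generating set:
f_1 = 5*y*z + 5*y, LT = y*z.
f_2 = -x*y + 3*x - 12*y + 4*z - 11, LT = x*y.

S(f_1,f_2): lcm = x*y*z. S = x*y + 3*x*z - 12*y*z + 4*z**2 - 11*z.
  leading term x*y: subtract (-1)·f_2 from x*y + 3*x*z - 12*y*z + 4*z**2 - 11*z → 3*x*z - 12*y*z + 4*z**2 + 3*x - 12*y - 7*z - 11
  leading term x*z: no divisor's leading term divides it; move 3*x*z to the remainder.
  leading term y*z: subtract (-12/5)·f_1 from -12*y*z + 4*z**2 + 3*x - 12*y - 7*z - 11 → 4*z**2 + 3*x - 7*z - 11
  leading term z**2: no divisor's leading term divides it; move 4*z**2 to the remainder.
  leading term x: no divisor's leading term divides it; move 3*x to the remainder.
  leading term z: no divisor's leading term divides it; move -7*z to the remainder.
  leading term 1: no divisor's leading term divides it; move -11 to the remainder.
  remainder 3*x*z + 4*z**2 + 3*x - 7*z - 11 ≠ 0; add g_3 = 3*x*z + 4*z**2 + 3*x - 7*z - 11 to the basis.

The other S-polynomials (S(f_1,g_3), S(f_2,g_3)) all reduce to 0 modulo the current basis, so we have a Gröbner basis.
Inter-reduce: drop elements whose leading term is divisible by another's, tail-reduce, and make monic.
Reduced Gröbner basis: {x*y - 3*x + 12*y - 4*z + 11, x*z + 4/3*z**2 + x - 7/3*z - 11/3, y*z + y}.

Buchberger on the second generating set:
h_1 = 8*x*y - 24*x + 96*y - 32*z + 88, LT = x*y.
h_2 = -10*x*y - 35*y*z + 30*x - 155*y + 40*z - 110, LT = x*y.

S(h_1,h_2): lcm = x*y. S = -7/2*y*z - 7/2*y.
  leading term y*z: no divisor's leading term divides it; move -7/2*y*z to the remainder.
  leading term y: no divisor's leading term divides it; move -7/2*y to the remainder.
  remainder -7/2*y*z - 7/2*y ≠ 0; add k_3 = -7/2*y*z - 7/2*y to the basis.

S(h_1,k_3): lcm = x*y*z. S = -x*y - 3*x*z + 12*y*z - 4*z**2 + 11*z.
  leading term x*y: subtract (-1/8)·h_1 from -x*y - 3*x*z + 12*y*z - 4*z**2 + 11*z → -3*x*z + 12*y*z - 4*z**2 - 3*x + 12*y + 7*z + 11
  leading term x*z: no divisor's leading term divides it; move -3*x*z to the remainder.
  leading term y*z: subtract (-24/7)·k_3 from 12*y*z - 4*z**2 - 3*x + 12*y + 7*z + 11 → -4*z**2 - 3*x + 7*z + 11
  leading term z**2: no divisor's leading term divides it; move -4*z**2 to the remainder.
  leading term x: no divisor's leading term divides it; move -3*x to the remainder.
  leading term z: no divisor's leading term divides it; move 7*z to the remainder.
  leading term 1: no divisor's leading term divides it; move 11 to the remainder.
  remainder -3*x*z - 4*z**2 - 3*x + 7*z + 11 ≠ 0; add k_4 = -3*x*z - 4*z**2 - 3*x + 7*z + 11 to the basis.

The other S-polynomials (S(h_2,k_3), S(h_1,k_4), S(h_2,k_4), S(k_3,k_4)) all reduce to 0 modulo the current basis, so we have a Gröbner basis.
Inter-reduce: drop elements whose leading term is divisible by another's, tail-reduce, and make monic.
Reduced Gröbner basis: {x*y - 3*x + 12*y - 4*z + 11, x*z + 4/3*z**2 + x - 7/3*z - 11/3, y*z + y}.

These coincide, so the ideals are equal.

Yes, the ideals are equal.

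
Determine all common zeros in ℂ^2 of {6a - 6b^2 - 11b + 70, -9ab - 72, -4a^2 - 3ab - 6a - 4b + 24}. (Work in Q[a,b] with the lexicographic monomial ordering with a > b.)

Compute a lex Gröbner basis by Buchberger's algorithm.
f_1 = 6a - 6b^2 - 11b + 70, LT = a.
f_2 = -9ab - 72, LT = ab.
f_3 = -4a^2 - 3ab - 6a - 4b + 24, LT = a^2.

S(f_1,f_2): lcm = ab. S = -b^3 - 11/6b^2 + 35/3b - 8.
  leading term b^3: no divisor's leading term divides it; move -b^3 to the remainder.
  leading term b^2: no divisor's leading term divides it; move -11/6b^2 to the remainder.
  leading term b: no divisor's leading term divides it; move 35/3b to the remainder.
  leading term 1: no divisor's leading term divides it; move -8 to the remainder.
  remainder -b^3 - 11/6b^2 + 35/3b - 8 ≠ 0; add h_4 = -b^3 - 11/6b^2 + 35/3b - 8 to the basis.

S(f_1,f_3): lcm = a^2. S = -ab^2 - 31/12ab + 61/6a - b + 6.
  leading term ab^2: subtract (-1/6b^2)·f_1 from -ab^2 - 31/12ab + 61/6a - b + 6 → -31/12ab + 61/6a - b^4 - 11/6b^3 + 35/3b^2 - b + 6
  leading term ab: subtract (-31/72b)·f_1 from -31/12ab + 61/6a - b^4 - 11/6b^3 + 35/3b^2 - b + 6 → 61/6a - b^4 - 53/12b^3 + 499/72b^2 + 1049/36b + 6
  leading term a: subtract (61/36)·f_1 from 61/6a - b^4 - 53/12b^3 + 499/72b^2 + 1049/36b + 6 → -b^4 - 53/12b^3 + 1231/72b^2 + 430/9b - 2027/18
  leading term b^4: subtract (b)·h_4 from -b^4 - 53/12b^3 + 1231/72b^2 + 430/9b - 2027/18 → -31/12b^3 + 391/72b^2 + 502/9b - 2027/18
  leading term b^3: subtract (31/12)·h_4 from -31/12b^3 + 391/72b^2 + 502/9b - 2027/18 → 61/6b^2 + 923/36b - 1655/18
  leading term b^2: no divisor's leading term divides it; move 61/6b^2 to the remainder.
  leading term b: no divisor's leading term divides it; move 923/36b to the remainder.
  leading term 1: no divisor's leading term divides it; move -1655/18 to the remainder.
  remainder 61/6b^2 + 923/36b - 1655/18 ≠ 0; add h_5 = 61/6b^2 + 923/36b - 1655/18 to the basis.

S(f_2,f_3): lcm = a^2b. S = -3/4ab^2 - 3/2ab + 8a - b^2 + 6b.
  leading term ab^2: subtract (-1/8b^2)·f_1 from -3/4ab^2 - 3/2ab + 8a - b^2 + 6b → -3/2ab + 8a - 3/4b^4 - 11/8b^3 + 31/4b^2 + 6b
  leading term ab: subtract (-1/4b)·f_1 from -3/2ab + 8a - 3/4b^4 - 11/8b^3 + 31/4b^2 + 6b → 8a - 3/4b^4 - 23/8b^3 + 5b^2 + 47/2b
  leading term a: subtract (4/3)·f_1 from 8a - 3/4b^4 - 23/8b^3 + 5b^2 + 47/2b → -3/4b^4 - 23/8b^3 + 13b^2 + 229/6b - 280/3
  leading term b^4: subtract (3/4b)·h_4 from -3/4b^4 - 23/8b^3 + 13b^2 + 229/6b - 280/3 → -3/2b^3 + 17/4b^2 + 265/6b - 280/3
  leading term b^3: subtract (3/2)·h_4 from -3/2b^3 + 17/4b^2 + 265/6b - 280/3 → 7b^2 + 80/3b - 244/3
  leading term b^2: subtract (42/61)·h_5 from 7b^2 + 80/3b - 244/3 → 3299/366b - 3299/183
  leading term b: no divisor's leading term divides it; move 3299/366b to the remainder.
  leading term 1: no divisor's leading term divides it; move -3299/183 to the remainder.
  remainder 3299/366b - 3299/183 ≠ 0; add h_6 = 3299/366b - 3299/183 to the basis.

The other S-polynomials (S(f_1,h_4), S(f_2,h_4), S(f_3,h_4), S(f_1,h_5), S(f_2,h_5), S(f_3,h_5), S(h_4,h_5), S(f_1,h_6), S(f_2,h_6), S(f_3,h_6), S(h_4,h_6), S(h_5,h_6)) all reduce to 0 modulo the current basis, so we have a Gröbner basis.
Inter-reduce: drop elements whose leading term is divisible by another's, tail-reduce, and make monic.
Reduced Gröbner basis: {a + 4, b - 2}.

The lex basis is triangular: the last element involves only b. Solving b - 2 = 0 gives b ∈ {2}; substituting each value into the earlier elements determines the remaining variables.
  b = 2: the earlier basis element becomes a + 4 = 0, giving a = -4 — point (-4, 2).

{(-4, 2)}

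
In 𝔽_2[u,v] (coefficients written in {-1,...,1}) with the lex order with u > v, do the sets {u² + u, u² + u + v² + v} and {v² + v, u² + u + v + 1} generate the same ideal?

No, the ideals differ.

Since reduced Gröbner bases are canonical representatives of ideals under a given ordering, it suffices to compute and compare them.
Buchberger on the first generating set:
f_1 = u² + u, LT = u².
f_2 = u² + u + v² + v, LT = u².

S(f_1,f_2): lcm = u². S = v² + v.
  leading term v²: no divisor's leading term divides it; move v² to the remainder.
  leading term v: no divisor's leading term divides it; move v to the remainder.
  remainder v² + v ≠ 0; add g_3 = v² + v to the basis.

The other S-polynomials (S(f_1,g_3), S(f_2,g_3)) all reduce to 0 modulo the current basis, so we have a Gröbner basis.
Inter-reduce: drop elements whose leading term is divisible by another's, tail-reduce, and make monic.
Reduced Gröbner basis: {u² + u, v² + v}.

Buchberger on the second generating set:
h_1 = v² + v, LT = v².
h_2 = u² + u + v + 1, LT = u².

The S-polynomials (S(h_1,h_2)) all reduce to 0 modulo the current basis, so we have a Gröbner basis.
Inter-reduce: drop elements whose leading term is divisible by another's, tail-reduce, and make monic.
Reduced Gröbner basis: {u² + u + v + 1, v² + v}.

The bases are distinct; the ideals are different.
The choice of monomial ordering does not affect the verdict — as long as both bases are computed under the same ordering, their equality decides ideal equality.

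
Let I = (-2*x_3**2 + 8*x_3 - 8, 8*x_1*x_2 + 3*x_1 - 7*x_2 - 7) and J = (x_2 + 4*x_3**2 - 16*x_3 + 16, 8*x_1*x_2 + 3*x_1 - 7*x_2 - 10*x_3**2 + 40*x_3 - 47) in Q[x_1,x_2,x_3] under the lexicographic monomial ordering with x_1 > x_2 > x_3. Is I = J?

Since reduced Gröbner bases are canonical representatives of ideals under a given ordering, it suffices to compute and compare them.
Buchberger on the first generating set:
f_1 = -2*x_3**2 + 8*x_3 - 8, LT = x_3**2.
f_2 = 8*x_1*x_2 + 3*x_1 - 7*x_2 - 7, LT = x_1*x_2.

The S-polynomials (S(f_1,f_2)) all reduce to 0 modulo the current basis, so we have a Gröbner basis.
Inter-reduce: drop elements whose leading term is divisible by another's, tail-reduce, and make monic.
Reduced Gröbner basis: {x_1*x_2 + 3/8*x_1 - 7/8*x_2 - 7/8, x_3**2 - 4*x_3 + 4}.

Buchberger on the second generating set:
h_1 = x_2 + 4*x_3**2 - 16*x_3 + 16, LT = x_2.
h_2 = 8*x_1*x_2 + 3*x_1 - 7*x_2 - 10*x_3**2 + 40*x_3 - 47, LT = x_1*x_2.

S(h_1,h_2): lcm = x_1*x_2. S = 4*x_1*x_3**2 - 16*x_1*x_3 + 125/8*x_1 + 7/8*x_2 + 5/4*x_3**2 - 5*x_3 + 47/8.
  leading term x_1*x_3**2: no divisor's leading term divides it; move 4*x_1*x_3**2 to the remainder.
  leading term x_1*x_3: no divisor's leading term divides it; move -16*x_1*x_3 to the remainder.
  leading term x_1: no divisor's leading term divides it; move 125/8*x_1 to the remainder.
  leading term x_2: subtract (7/8)·h_1 from 7/8*x_2 + 5/4*x_3**2 - 5*x_3 + 47/8 → -9/4*x_3**2 + 9*x_3 - 65/8
  leading term x_3**2: no divisor's leading term divides it; move -9/4*x_3**2 to the remainder.
  leading term x_3: no divisor's leading term divides it; move 9*x_3 to the remainder.
  leading term 1: no divisor's leading term divides it; move -65/8 to the remainder.
  remainder 4*x_1*x_3**2 - 16*x_1*x_3 + 125/8*x_1 - 9/4*x_3**2 + 9*x_3 - 65/8 ≠ 0; add k_3 = 4*x_1*x_3**2 - 16*x_1*x_3 + 125/8*x_1 - 9/4*x_3**2 + 9*x_3 - 65/8 to the basis.

The other S-polynomials (S(h_1,k_3), S(h_2,k_3)) all reduce to 0 modulo the current basis, so we have a Gröbner basis.
Inter-reduce: drop elements whose leading term is divisible by another's, tail-reduce, and make monic.
Reduced Gröbner basis: {x_1*x_3**2 - 4*x_1*x_3 + 125/32*x_1 - 9/16*x_3**2 + 9/4*x_3 - 65/32, x_2 + 4*x_3**2 - 16*x_3 + 16}.

Since the reduced bases disagree, the two ideals are not the same.

No, the ideals differ.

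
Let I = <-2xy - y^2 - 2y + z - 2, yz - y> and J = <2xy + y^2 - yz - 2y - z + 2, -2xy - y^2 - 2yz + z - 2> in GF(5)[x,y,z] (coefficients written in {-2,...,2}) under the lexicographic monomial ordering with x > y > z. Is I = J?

Equality of ideals is decidable: compute both reduced Gröbner bases (unique for the ordering) and check whether they agree.
Buchberger on the first generating set:
f_1 = -2xy - y^2 - 2y + z - 2, LT = xy.
f_2 = yz - y, LT = yz.

S(f_1,f_2): lcm = xyz. S = xy - 2y^2z + yz + 2z^2 + z.
  reduce S modulo (f_1, f_2):
  remainder 2z^2 - z - 1 ≠ 0; add g_3 = 2z^2 - z - 1 to the basis.

The other S-polynomials (S(f_1,g_3), S(f_2,g_3)) all reduce to 0 modulo the current basis, so we have a Gröbner basis.
Inter-reduce: drop elements whose leading term is divisible by another's, tail-reduce, and make monic.
Reduced Gröbner basis: {xy - 2y^2 + y + 2z + 1, yz - y, z^2 + 2z + 2}.

Buchberger on the second generating set:
h_1 = 2xy + y^2 - yz - 2y - z + 2, LT = xy.
h_2 = -2xy - y^2 - 2yz + z - 2, LT = xy.

S(h_1,h_2): lcm = xy. S = yz - y.
  reduce S modulo (h_1, h_2):
  remainder yz - y ≠ 0; add k_3 = yz - y to the basis.

S(h_1,k_3): lcm = xyz. S = xy - 2y^2z + 2yz^2 - yz + 2z^2 + z.
  reduce S modulo (h_1, h_2, k_3):
  remainder 2z^2 - z - 1 ≠ 0; add k_4 = 2z^2 - z - 1 to the basis.

The other S-polynomials (S(h_2,k_3), S(h_1,k_4), S(h_2,k_4), S(k_3,k_4)) all reduce to 0 modulo the current basis, so we have a Gröbner basis.
Inter-reduce: drop elements whose leading term is divisible by another's, tail-reduce, and make monic.
Reduced Gröbner basis: {xy - 2y^2 + y + 2z + 1, yz - y, z^2 + 2z + 2}.

These coincide, so the ideals are equal.

Yes, the ideals are equal.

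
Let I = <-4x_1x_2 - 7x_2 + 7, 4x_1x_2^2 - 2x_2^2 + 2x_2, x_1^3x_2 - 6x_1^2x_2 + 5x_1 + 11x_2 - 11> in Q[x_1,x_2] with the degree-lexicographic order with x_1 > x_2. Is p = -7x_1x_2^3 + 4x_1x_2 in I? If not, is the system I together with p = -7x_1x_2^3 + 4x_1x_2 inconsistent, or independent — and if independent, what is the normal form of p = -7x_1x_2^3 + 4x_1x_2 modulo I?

First compute the reduced Gröbner basis of I by Buchberger's algorithm.
f_1 = -4x_1x_2 - 7x_2 + 7, LT = x_1x_2.
f_2 = 4x_1x_2^2 - 2x_2^2 + 2x_2, LT = x_1x_2^2.
f_3 = x_1^3x_2 - 6x_1^2x_2 + 5x_1 + 11x_2 - 11, LT = x_1^3x_2.

S(f_1,f_2): lcm = x_1x_2^2. S = 9/4x_2^2 - 9/4x_2.
  leading term x_2^2: no divisor's leading term divides it; move 9/4x_2^2 to the remainder.
  leading term x_2: no divisor's leading term divides it; move -9/4x_2 to the remainder.
  remainder 9/4x_2^2 - 9/4x_2 ≠ 0; add h_4 = 9/4x_2^2 - 9/4x_2 to the basis.

S(f_1,f_3): lcm = x_1^3x_2. S = 31/4x_1^2x_2 - 7/4x_1^2 - 5x_1 - 11x_2 + 11.
  leading term x_1^2x_2: subtract (-31/16x_1)·f_1 from 31/4x_1^2x_2 - 7/4x_1^2 - 5x_1 - 11x_2 + 11 → -7/4x_1^2 - 217/16x_1x_2 + 137/16x_1 - 11x_2 + 11
  leading term x_1^2: no divisor's leading term divides it; move -7/4x_1^2 to the remainder.
  leading term x_1x_2: subtract (217/64)·f_1 from -217/16x_1x_2 + 137/16x_1 - 11x_2 + 11 → 137/16x_1 + 815/64x_2 - 815/64
  leading term x_1: no divisor's leading term divides it; move 137/16x_1 to the remainder.
  leading term x_2: no divisor's leading term divides it; move 815/64x_2 to the remainder.
  leading term 1: no divisor's leading term divides it; move -815/64 to the remainder.
  remainder -7/4x_1^2 + 137/16x_1 + 815/64x_2 - 815/64 ≠ 0; add h_5 = -7/4x_1^2 + 137/16x_1 + 815/64x_2 - 815/64 to the basis.

S(f_2,f_3): lcm = x_1^3x_2^2. S = 11/2x_1^2x_2^2 + 1/2x_1^2x_2 - 5x_1x_2 - 11x_2^2 + 11x_2.
  leading term x_1^2x_2^2: subtract (-11/8x_1x_2)·f_1 from 11/2x_1^2x_2^2 + 1/2x_1^2x_2 - 5x_1x_2 - 11x_2^2 + 11x_2 → 1/2x_1^2x_2 - 77/8x_1x_2^2 + 37/8x_1x_2 - 11x_2^2 + 11x_2
  leading term x_1^2x_2: subtract (-1/8x_1)·f_1 from 1/2x_1^2x_2 - 77/8x_1x_2^2 + 37/8x_1x_2 - 11x_2^2 + 11x_2 → -77/8x_1x_2^2 + 15/4x_1x_2 - 11x_2^2 + 7/8x_1 + 11x_2
  leading term x_1x_2^2: subtract (77/32x_2)·f_1 from -77/8x_1x_2^2 + 15/4x_1x_2 - 11x_2^2 + 7/8x_1 + 11x_2 → 15/4x_1x_2 + 187/32x_2^2 + 7/8x_1 - 187/32x_2
  leading term x_1x_2: subtract (-15/16)·f_1 from 15/4x_1x_2 + 187/32x_2^2 + 7/8x_1 - 187/32x_2 → 187/32x_2^2 + 7/8x_1 - 397/32x_2 + 105/16
  leading term x_2^2: subtract (187/72)·h_4 from 187/32x_2^2 + 7/8x_1 - 397/32x_2 + 105/16 → 7/8x_1 - 105/16x_2 + 105/16
  leading term x_1: no divisor's leading term divides it; move 7/8x_1 to the remainder.
  leading term x_2: no divisor's leading term divides it; move -105/16x_2 to the remainder.
  leading term 1: no divisor's leading term divides it; move 105/16 to the remainder.
  remainder 7/8x_1 - 105/16x_2 + 105/16 ≠ 0; add h_6 = 7/8x_1 - 105/16x_2 + 105/16 to the basis.

S(f_1,h_4): lcm = x_1x_2^2. S = x_1x_2 + 7/4x_2^2 - 7/4x_2.
  leading term x_1x_2: subtract (-1/4)·f_1 from x_1x_2 + 7/4x_2^2 - 7/4x_2 → 7/4x_2^2 - 7/2x_2 + 7/4
  leading term x_2^2: subtract (7/9)·h_4 from 7/4x_2^2 - 7/2x_2 + 7/4 → -7/4x_2 + 7/4
  leading term x_2: no divisor's leading term divides it; move -7/4x_2 to the remainder.
  leading term 1: no divisor's leading term divides it; move 7/4 to the remainder.
  remainder -7/4x_2 + 7/4 ≠ 0; add h_7 = -7/4x_2 + 7/4 to the basis.

The other S-polynomials (S(f_2,h_4), S(f_3,h_4), S(f_1,h_5), S(f_2,h_5), S(f_3,h_5), S(h_4,h_5), S(f_1,h_6), S(f_2,h_6), S(f_3,h_6), S(h_4,h_6), S(h_5,h_6), S(f_1,h_7), S(f_2,h_7), S(f_3,h_7), S(h_4,h_7), S(h_5,h_7), S(h_6,h_7)) all reduce to 0 modulo the current basis, so we have a Gröbner basis.
Inter-reduce: drop elements whose leading term is divisible by another's, tail-reduce, and make monic.
Reduced Gröbner basis: {x_1, x_2 - 1}.
Label its elements g_1 = x_1, g_2 = x_2 - 1.

Reduce p = -7x_1x_2^3 + 4x_1x_2 modulo G:
  leading term x_1x_2^3: subtract (-7x_2^3)·g_1 from -7x_1x_2^3 + 4x_1x_2 → 4x_1x_2
  leading term x_1x_2: subtract (4x_2)·g_1 from 4x_1x_2 → 0
  normal form = 0.
Since the normal form is 0, p ∈ I.

-7x_1x_2^3 + 4x_1x_2 lies in I (it reduces to 0).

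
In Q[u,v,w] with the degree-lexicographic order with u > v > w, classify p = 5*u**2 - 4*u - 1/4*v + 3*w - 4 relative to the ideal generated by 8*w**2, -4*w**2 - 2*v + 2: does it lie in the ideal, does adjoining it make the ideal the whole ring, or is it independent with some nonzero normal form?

5*u**2 - 4*u - 1/4*v + 3*w - 4 is independent of I; its normal form modulo I is 5*u**2 - 4*u + 3*w - 17/4.

First compute the reduced Gröbner basis of I by Buchberger's algorithm.
f_1 = 8*w**2, LT = w**2.
f_2 = -4*w**2 - 2*v + 2, LT = w**2.

S(f_1,f_2): lcm = w**2. S = -1/2*v + 1/2.
  leading term v: no divisor's leading term divides it; move -1/2*v to the remainder.
  leading term 1: no divisor's leading term divides it; move 1/2 to the remainder.
  remainder -1/2*v + 1/2 ≠ 0; add h_3 = -1/2*v + 1/2 to the basis.

S(f_1,h_3): leading monomials are coprime, so the S-polynomial reduces to 0 (Buchberger's first criterion).
S(f_2,h_3): leading monomials are coprime, so the S-polynomial reduces to 0 (Buchberger's first criterion).
Every S-polynomial of the final basis reduces to 0, so we have a Gröbner basis.
Inter-reduce: drop elements whose leading term is divisible by another's, tail-reduce, and make monic.
Reduced Gröbner basis: {w**2, v - 1}.
Label its elements g_1 = w**2, g_2 = v - 1.

Reduce p = 5*u**2 - 4*u - 1/4*v + 3*w - 4 modulo G:
  leading term u**2: no divisor's leading term divides it; move 5*u**2 to the remainder.
  leading term u: no divisor's leading term divides it; move -4*u to the remainder.
  leading term v: subtract (-1/4)·g_2 from -1/4*v + 3*w - 4 → 3*w - 17/4
  leading term w: no divisor's leading term divides it; move 3*w to the remainder.
  leading term 1: no divisor's leading term divides it; move -17/4 to the remainder.
  normal form = 5*u**2 - 4*u + 3*w - 17/4.
The normal form is nonzero, so p ∉ I. Since p minus its normal form lies in I, I + (p) = I + (r) where r = 5*u**2 - 4*u + 3*w - 17/4; decide whether this ideal is the whole ring.
Run Buchberger on G together with r (pairs among the g_i already reduce to 0 since G is a Gröbner basis):
g_1 = w**2, LT = w**2.
g_2 = v - 1, LT = v.
r = 5*u**2 - 4*u + 3*w - 17/4, LT = u**2.

S(g_1,g_2): leading monomials are coprime, so the S-polynomial reduces to 0 (Buchberger's first criterion).
S(g_1,r): leading monomials are coprime, so the S-polynomial reduces to 0 (Buchberger's first criterion).
S(g_2,r): leading monomials are coprime, so the S-polynomial reduces to 0 (Buchberger's first criterion).
Every S-polynomial of the final basis reduces to 0, so we have a Gröbner basis.
Inter-reduce: drop elements whose leading term is divisible by another's, tail-reduce, and make monic.
Reduced Gröbner basis: {u**2 - 4/5*u + 3/5*w - 17/20, w**2, v - 1}.
The reduced Gröbner basis of I + (p) is {u**2 - 4/5*u + 3/5*w - 17/20, w**2, v - 1} ≠ {1}, a proper ideal, so the enlarged system stays consistent: p is independent of I, with normal form 5*u**2 - 4*u + 3*w - 17/4.

The remainder on division by a Gröbner basis is unique — it is the normal form.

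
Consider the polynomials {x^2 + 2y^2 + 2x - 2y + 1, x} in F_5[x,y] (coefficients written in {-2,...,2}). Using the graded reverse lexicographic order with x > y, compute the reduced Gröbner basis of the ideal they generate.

G = {y^2 - y - 2, x}

f_1 = x^2 + 2y^2 + 2x - 2y + 1, LT = x^2.
f_2 = x, LT = x.

S(f_1,f_2): lcm = x^2. S = 2y^2 + 2x - 2y + 1.
  leading term y^2: no divisor's leading term divides it; move 2y^2 to the remainder.
  leading term x: subtract (2)·f_2 from 2x - 2y + 1 → -2y + 1
  leading term y: no divisor's leading term divides it; move -2y to the remainder.
  leading term 1: no divisor's leading term divides it; move 1 to the remainder.
  remainder 2y^2 - 2y + 1 ≠ 0; add g_3 = 2y^2 - 2y + 1 to the basis.

The other S-polynomials (S(f_1,g_3), S(f_2,g_3)) all reduce to 0 modulo the current basis, so we have a Gröbner basis.
Inter-reduce: drop elements whose leading term is divisible by another's, tail-reduce, and make monic.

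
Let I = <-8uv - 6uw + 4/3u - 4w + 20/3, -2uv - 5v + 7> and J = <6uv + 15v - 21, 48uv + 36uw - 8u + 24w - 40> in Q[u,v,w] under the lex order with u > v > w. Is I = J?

Yes, the ideals are equal.

Equality of ideals is decidable: compute both reduced Gröbner bases (unique for the ordering) and check whether they agree.
Buchberger on the first generating set:
f_1 = -8uv - 6uw + 4/3u - 4w + 20/3, LT = uv.
f_2 = -2uv - 5v + 7, LT = uv.

S(f_1,f_2): lcm = uv. S = 3/4uw - 1/6u - 5/2v + 1/2w + 8/3.
  reduce S modulo (f_1, f_2):
  remainder 3/4uw - 1/6u - 5/2v + 1/2w + 8/3 ≠ 0; add g_3 = 3/4uw - 1/6u - 5/2v + 1/2w + 8/3 to the basis.

S(f_1,g_3): lcm = uvw. S = 2/9uv + 3/4uw^2 - 1/6uw + 10/3v^2 - 2/3vw - 32/9v + 1/2w^2 - 5/6w.
  reduce S modulo (f_1, f_2, g_3):
  remainder 10/3v^2 + 11/6vw - 37/9v - 7/2w + 7/9 ≠ 0; add g_4 = 10/3v^2 + 11/6vw - 37/9v - 7/2w + 7/9 to the basis.

The other S-polynomials (S(f_2,g_3), S(f_1,g_4), S(f_2,g_4), S(g_3,g_4)) all reduce to 0 modulo the current basis, so we have a Gröbner basis.
Inter-reduce: drop elements whose leading term is divisible by another's, tail-reduce, and make monic.
Reduced Gröbner basis: {uv + 5/2v - 7/2, uw - 2/9u - 10/3v + 2/3w + 32/9, v^2 + 11/20vw - 37/30v - 21/20w + 7/30}.

Buchberger on the second generating set:
h_1 = 6uv + 15v - 21, LT = uv.
h_2 = 48uv + 36uw - 8u + 24w - 40, LT = uv.

S(h_1,h_2): lcm = uv. S = -3/4uw + 1/6u + 5/2v - 1/2w - 8/3.
  reduce S modulo (h_1, h_2):
  remainder -3/4uw + 1/6u + 5/2v - 1/2w - 8/3 ≠ 0; add k_3 = -3/4uw + 1/6u + 5/2v - 1/2w - 8/3 to the basis.

S(h_1,k_3): lcm = uvw. S = 2/9uv + 10/3v^2 + 11/6vw - 32/9v - 7/2w.
  reduce S modulo (h_1, h_2, k_3):
  remainder 10/3v^2 + 11/6vw - 37/9v - 7/2w + 7/9 ≠ 0; add k_4 = 10/3v^2 + 11/6vw - 37/9v - 7/2w + 7/9 to the basis.

The other S-polynomials (S(h_2,k_3), S(h_1,k_4), S(h_2,k_4), S(k_3,k_4)) all reduce to 0 modulo the current basis, so we have a Gröbner basis.
Inter-reduce: drop elements whose leading term is divisible by another's, tail-reduce, and make monic.
Reduced Gröbner basis: {uv + 5/2v - 7/2, uw - 2/9u - 10/3v + 2/3w + 32/9, v^2 + 11/20vw - 37/30v - 21/20w + 7/30}.

The two bases agree; hence the ideals are identical.
The choice of monomial ordering does not affect the verdict — as long as both bases are computed under the same ordering, their equality decides ideal equality.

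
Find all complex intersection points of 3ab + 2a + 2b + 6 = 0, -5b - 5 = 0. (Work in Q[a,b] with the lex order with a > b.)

{(4, -1)}

Compute a lex Gröbner basis by Buchberger's algorithm.
f_1 = 3ab + 2a + 2b + 6, LT = ab.
f_2 = -5b - 5, LT = b.

S(f_1,f_2): lcm = ab. S = -1/3a + 2/3b + 2.
  leading term a: no divisor's leading term divides it; move -1/3a to the remainder.
  leading term b: subtract (-2/15)·f_2 from 2/3b + 2 → 4/3
  leading term 1: no divisor's leading term divides it; move 4/3 to the remainder.
  remainder -1/3a + 4/3 ≠ 0; add h_3 = -1/3a + 4/3 to the basis.

The other S-polynomials (S(f_1,h_3), S(f_2,h_3)) all reduce to 0 modulo the current basis, so we have a Gröbner basis.
Inter-reduce: drop elements whose leading term is divisible by another's, tail-reduce, and make monic.
Reduced Gröbner basis: {a - 4, b + 1}.

Since the basis is lex-ordered, b + 1 is univariate in b. Its roots are {-1}. Back-substituting each root into the other basis elements fixes the other coordinates.
  b = -1: the earlier basis element becomes a - 4 = 0, giving a = 4 — point (4, -1).
Zero-dimensionality of the ideal guarantees finitely many solutions over ℂ.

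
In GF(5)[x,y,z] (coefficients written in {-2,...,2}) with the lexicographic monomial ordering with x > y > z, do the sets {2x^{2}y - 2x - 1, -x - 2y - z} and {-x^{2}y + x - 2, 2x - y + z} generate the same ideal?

No, the ideals differ.

Since reduced Gröbner bases are canonical representatives of ideals under a given ordering, it suffices to compute and compare them.
Buchberger on the first generating set:
f_1 = 2x^{2}y - 2x - 1, LT = x^{2}y.
f_2 = -x - 2y - z, LT = x.

S(f_1,f_2): lcm = x^{2}y. S = -2xy^{2} - xyz - x + 2.
  reduce S modulo (f_1, f_2):
  remainder -y^{3} - y^{2}z + yz^{2} + 2y + z + 2 ≠ 0; add g_3 = -y^{3} - y^{2}z + yz^{2} + 2y + z + 2 to the basis.

The other S-polynomials (S(f_1,g_3), S(f_2,g_3)) all reduce to 0 modulo the current basis, so we have a Gröbner basis.
Inter-reduce: drop elements whose leading term is divisible by another's, tail-reduce, and make monic.
Reduced Gröbner basis: {x + 2y + z, y^{3} + y^{2}z - yz^{2} - 2y - z - 2}.

Buchberger on the second generating set:
h_1 = -x^{2}y + x - 2, LT = x^{2}y.
h_2 = 2x - y + z, LT = x.

S(h_1,h_2): lcm = x^{2}y. S = -2xy^{2} + 2xyz - x + 2.
  reduce S modulo (h_1, h_2):
  remainder -y^{3} + 2y^{2}z - yz^{2} + 2y - 2z + 2 ≠ 0; add k_3 = -y^{3} + 2y^{2}z - yz^{2} + 2y - 2z + 2 to the basis.

The other S-polynomials (S(h_1,k_3), S(h_2,k_3)) all reduce to 0 modulo the current basis, so we have a Gröbner basis.
Inter-reduce: drop elements whose leading term is divisible by another's, tail-reduce, and make monic.
Reduced Gröbner basis: {x + 2y - 2z, y^{3} - 2y^{2}z + yz^{2} - 2y + 2z - 2}.

Since the reduced bases disagree, the two ideals are not the same.
The choice of monomial ordering does not affect the verdict — as long as both bases are computed under the same ordering, their equality decides ideal equality.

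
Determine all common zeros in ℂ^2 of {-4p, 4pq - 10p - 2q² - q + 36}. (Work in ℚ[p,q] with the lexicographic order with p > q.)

{(0, -9/2), (0, 4)}

Compute a lex Gröbner basis by Buchberger's algorithm.
f_1 = -4p, LT = p.
f_2 = 4pq - 10p - 2q² - q + 36, LT = pq.

S(f_1,f_2): lcm = pq. S = 5/2p + ½q² + ¼q - 9.
  leading term p: subtract (-⅝)·f_1 from 5/2p + ½q² + ¼q - 9 → ½q² + ¼q - 9
  leading term q²: no divisor's leading term divides it; move ½q² to the remainder.
  leading term q: no divisor's leading term divides it; move ¼q to the remainder.
  leading term 1: no divisor's leading term divides it; move -9 to the remainder.
  remainder ½q² + ¼q - 9 ≠ 0; add h_3 = ½q² + ¼q - 9 to the basis.

The other S-polynomials (S(f_1,h_3), S(f_2,h_3)) all reduce to 0 modulo the current basis, so we have a Gröbner basis.
Inter-reduce: drop elements whose leading term is divisible by another's, tail-reduce, and make monic.
Reduced Gröbner basis: {p, q² + ½q - 18}.

A lex Gröbner basis eliminates variables successively. Here q² + ½q - 18 depends only on q, with roots {-9/2, 4}; lifting each root through the earlier basis elements recovers the full solutions.
  q = -9/2: the earlier basis element becomes p = 0, giving p = 0 — point (0, -9/2).
  q = 4: the earlier basis element becomes p = 0, giving p = 0 — point (0, 4).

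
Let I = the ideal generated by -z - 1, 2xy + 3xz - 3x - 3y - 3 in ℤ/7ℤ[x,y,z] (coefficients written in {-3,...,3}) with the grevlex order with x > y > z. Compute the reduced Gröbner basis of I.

G = {xy - 3x + 2y + 2, z + 1}

f_1 = -z - 1, LT = z.
f_2 = 2xy + 3xz - 3x - 3y - 3, LT = xy.

The S-polynomials (S(f_1,f_2)) all reduce to 0 modulo the current basis, so we have a Gröbner basis.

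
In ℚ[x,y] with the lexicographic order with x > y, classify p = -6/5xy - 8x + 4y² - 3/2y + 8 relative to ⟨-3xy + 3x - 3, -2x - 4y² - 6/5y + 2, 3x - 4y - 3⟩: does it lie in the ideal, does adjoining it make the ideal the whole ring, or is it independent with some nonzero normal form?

First compute the reduced Gröbner basis of I by Buchberger's algorithm.
f_1 = -3xy + 3x - 3, LT = xy.
f_2 = -2x - 4y² - 6/5y + 2, LT = x.
f_3 = 3x - 4y - 3, LT = x.

S(f_1,f_2): lcm = xy. S = -x - 2y³ - ⅗y² + y + 1.
  leading term x: subtract (½)·f_2 from -x - 2y³ - ⅗y² + y + 1 → -2y³ + 7/5y² + 8/5y
  leading term y³: no divisor's leading term divides it; move -2y³ to the remainder.
  leading term y²: no divisor's leading term divides it; move 7/5y² to the remainder.
  leading term y: no divisor's leading term divides it; move 8/5y to the remainder.
  remainder -2y³ + 7/5y² + 8/5y ≠ 0; add h_4 = -2y³ + 7/5y² + 8/5y to the basis.

S(f_1,f_3): lcm = xy. S = -x + 4/3y² + y + 1.
  leading term x: subtract (½)·f_2 from -x + 4/3y² + y + 1 → 10/3y² + 8/5y
  leading term y²: no divisor's leading term divides it; move 10/3y² to the remainder.
  leading term y: no divisor's leading term divides it; move 8/5y to the remainder.
  remainder 10/3y² + 8/5y ≠ 0; add h_5 = 10/3y² + 8/5y to the basis.

S(f_2,f_3): lcm = x. S = 2y² + 29/15y.
  leading term y²: subtract (⅗)·h_5 from 2y² + 29/15y → 73/75y
  leading term y: no divisor's leading term divides it; move 73/75y to the remainder.
  remainder 73/75y ≠ 0; add h_6 = 73/75y to the basis.

The other S-polynomials (S(f_1,h_4), S(f_2,h_4), S(f_3,h_4), S(f_1,h_5), S(f_2,h_5), S(f_3,h_5), S(h_4,h_5), S(f_1,h_6), S(f_2,h_6), S(f_3,h_6), S(h_4,h_6), S(h_5,h_6)) all reduce to 0 modulo the current basis, so we have a Gröbner basis.
Inter-reduce: drop elements whose leading term is divisible by another's, tail-reduce, and make monic.
Reduced Gröbner basis: {x - 1, y}.
Label its elements g_1 = x - 1, g_2 = y.

Reduce p = -6/5xy - 8x + 4y² - 3/2y + 8 modulo G:
  leading term xy: subtract (-6/5y)·g_1 from -6/5xy - 8x + 4y² - 3/2y + 8 → -8x + 4y² - 27/10y + 8
  leading term x: subtract (-8)·g_1 from -8x + 4y² - 27/10y + 8 → 4y² - 27/10y
  leading term y²: subtract (4y)·g_2 from 4y² - 27/10y → -27/10y
  leading term y: subtract (-27/10)·g_2 from -27/10y → 0
  normal form = 0.
Since the normal form is 0, p ∈ I.

-6/5xy - 8x + 4y² - 3/2y + 8 lies in I (it reduces to 0).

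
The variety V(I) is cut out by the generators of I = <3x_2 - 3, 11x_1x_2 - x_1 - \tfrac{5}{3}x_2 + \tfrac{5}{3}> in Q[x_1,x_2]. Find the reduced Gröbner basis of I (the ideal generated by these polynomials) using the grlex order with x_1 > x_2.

f_1 = 3x_2 - 3, LT = x_2.
f_2 = 11x_1x_2 - x_1 - \tfrac{5}{3}x_2 + \tfrac{5}{3}, LT = x_1x_2.

S(f_1,f_2): lcm = x_1x_2. S = -\tfrac{10}{11}x_1 + \tfrac{5}{33}x_2 - \tfrac{5}{33}.
  leading term x_1: no divisor's leading term divides it; move -\tfrac{10}{11}x_1 to the remainder.
  leading term x_2: subtract (\tfrac{5}{99})·f_1 from \tfrac{5}{33}x_2 - \tfrac{5}{33} → 0
  remainder -\tfrac{10}{11}x_1 ≠ 0; add g_3 = -\tfrac{10}{11}x_1 to the basis.

The other S-polynomials (S(f_1,g_3), S(f_2,g_3)) all reduce to 0 modulo the current basis, so we have a Gröbner basis.
Inter-reduce: drop elements whose leading term is divisible by another's, tail-reduce, and make monic.

G = {x_1, x_2 - 1}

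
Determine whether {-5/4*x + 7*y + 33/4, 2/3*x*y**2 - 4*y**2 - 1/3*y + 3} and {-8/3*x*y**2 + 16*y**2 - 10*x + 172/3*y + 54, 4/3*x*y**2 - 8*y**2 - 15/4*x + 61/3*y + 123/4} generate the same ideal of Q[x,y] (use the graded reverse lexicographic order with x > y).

For a fixed monomial order, each ideal has a unique reduced Gröbner basis; comparing bases decides equality.
Buchberger on the first generating set:
f_1 = -5/4*x + 7*y + 33/4, LT = x.
f_2 = 2/3*x*y**2 - 4*y**2 - 1/3*y + 3, LT = x*y**2.

S(f_1,f_2): lcm = x*y**2. S = -28/5*y**3 - 3/5*y**2 + 1/2*y - 9/2.
  leading term y**3: no divisor's leading term divides it; move -28/5*y**3 to the remainder.
  leading term y**2: no divisor's leading term divides it; move -3/5*y**2 to the remainder.
  leading term y: no divisor's leading term divides it; move 1/2*y to the remainder.
  leading term 1: no divisor's leading term divides it; move -9/2 to the remainder.
  remainder -28/5*y**3 - 3/5*y**2 + 1/2*y - 9/2 ≠ 0; add g_3 = -28/5*y**3 - 3/5*y**2 + 1/2*y - 9/2 to the basis.

The other S-polynomials (S(f_1,g_3), S(f_2,g_3)) all reduce to 0 modulo the current basis, so we have a Gröbner basis.
Inter-reduce: drop elements whose leading term is divisible by another's, tail-reduce, and make monic.
Reduced Gröbner basis: {y**3 + 3/28*y**2 - 5/56*y + 45/56, x - 28/5*y - 33/5}.

Buchberger on the second generating set:
h_1 = -8/3*x*y**2 + 16*y**2 - 10*x + 172/3*y + 54, LT = x*y**2.
h_2 = 4/3*x*y**2 - 8*y**2 - 15/4*x + 61/3*y + 123/4, LT = x*y**2.

S(h_1,h_2): lcm = x*y**2. S = 105/16*x - 147/4*y - 693/16.
  leading term x: no divisor's leading term divides it; move 105/16*x to the remainder.
  leading term y: no divisor's leading term divides it; move -147/4*y to the remainder.
  leading term 1: no divisor's leading term divides it; move -693/16 to the remainder.
  remainder 105/16*x - 147/4*y - 693/16 ≠ 0; add k_3 = 105/16*x - 147/4*y - 693/16 to the basis.

S(h_1,k_3): lcm = x*y**2. S = 28/5*y**3 + 3/5*y**2 + 15/4*x - 43/2*y - 81/4.
  leading term y**3: no divisor's leading term divides it; move 28/5*y**3 to the remainder.
  leading term y**2: no divisor's leading term divides it; move 3/5*y**2 to the remainder.
  leading term x: subtract (4/7)·k_3 from 15/4*x - 43/2*y - 81/4 → -1/2*y + 9/2
  leading term y: no divisor's leading term divides it; move -1/2*y to the remainder.
  leading term 1: no divisor's leading term divides it; move 9/2 to the remainder.
  remainder 28/5*y**3 + 3/5*y**2 - 1/2*y + 9/2 ≠ 0; add k_4 = 28/5*y**3 + 3/5*y**2 - 1/2*y + 9/2 to the basis.

The other S-polynomials (S(h_2,k_3), S(h_1,k_4), S(h_2,k_4), S(k_3,k_4)) all reduce to 0 modulo the current basis, so we have a Gröbner basis.
Inter-reduce: drop elements whose leading term is divisible by another's, tail-reduce, and make monic.
Reduced Gröbner basis: {y**3 + 3/28*y**2 - 5/56*y + 45/56, x - 28/5*y - 33/5}.

The two bases agree; hence the ideals are identical.

Yes, the ideals are equal.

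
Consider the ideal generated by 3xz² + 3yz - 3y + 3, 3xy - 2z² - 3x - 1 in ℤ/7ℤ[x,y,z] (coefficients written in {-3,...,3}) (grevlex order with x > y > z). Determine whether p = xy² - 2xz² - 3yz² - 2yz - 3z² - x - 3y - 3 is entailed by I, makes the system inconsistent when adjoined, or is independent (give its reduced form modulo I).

First compute the reduced Gröbner basis of I by Buchberger's algorithm.
f_1 = 3xz² + 3yz - 3y + 3, LT = xz².
f_2 = 3xy - 2z² - 3x - 1, LT = xy.

S(f_1,f_2): lcm = xyz². S = 3z⁴ + y²z + xz² - y² - 2z² + y.
  leading term z⁴: no divisor's leading term divides it; move 3z⁴ to the remainder.
  leading term y²z: no divisor's leading term divides it; move y²z to the remainder.
  leading term xz²: subtract (-2)·f_1 from xz² - y² - 2z² + y → -y² - yz - 2z² + 2y - 1
  leading term y²: no divisor's leading term divides it; move -y² to the remainder.
  leading term yz: no divisor's leading term divides it; move -yz to the remainder.
  leading term z²: no divisor's leading term divides it; move -2z² to the remainder.
  leading term y: no divisor's leading term divides it; move 2y to the remainder.
  leading term 1: no divisor's leading term divides it; move -1 to the remainder.
  remainder 3z⁴ + y²z - y² - yz - 2z² + 2y - 1 ≠ 0; add h_3 = 3z⁴ + y²z - y² - yz - 2z² + 2y - 1 to the basis.

The other S-polynomials (S(f_1,h_3), S(f_2,h_3)) all reduce to 0 modulo the current basis, so we have a Gröbner basis.
Inter-reduce: drop elements whose leading term is divisible by another's, tail-reduce, and make monic.
Reduced Gröbner basis: {z⁴ - 2y²z + 2y² + 2yz - 3z² + 3y + 2, xz² + yz - y + 1, xy - 3z² - x + 2}.
Label its elements g_1 = z⁴ - 2y²z + 2y² + 2yz - 3z² + 3y + 2, g_2 = xz² + yz - y + 1, g_3 = xy - 3z² - x + 2.

Reduce p = xy² - 2xz² - 3yz² - 2yz - 3z² - x - 3y - 3 modulo G:
  leading term xy²: subtract (y)·g_3 from xy² - 2xz² - 3yz² - 2yz - 3z² - x - 3y - 3 → -2xz² + xy - 2yz - 3z² - x + 2y - 3
  leading term xz²: subtract (-2)·g_2 from -2xz² + xy - 2yz - 3z² - x + 2y - 3 → xy - 3z² - x - 1
  leading term xy: subtract (1)·g_3 from xy - 3z² - x - 1 → -3
  leading term 1: no divisor's leading term divides it; move -3 to the remainder.
  normal form = -3.
The normal form is nonzero, so p ∉ I. Since p minus its normal form lies in I, I + (p) = I + (r) where r = -3; decide whether this ideal is the whole ring.
Here r = -3 is a nonzero constant, hence a unit: 1 ∈ I + (p), the Gröbner basis of I + (p) is {1}, and the enlarged system has no common solution — adjoining p is inconsistent.

Adjoining xy² - 2xz² - 3yz² - 2yz - 3z² - x - 3y - 3 makes the ideal the whole ring: the system is inconsistent.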